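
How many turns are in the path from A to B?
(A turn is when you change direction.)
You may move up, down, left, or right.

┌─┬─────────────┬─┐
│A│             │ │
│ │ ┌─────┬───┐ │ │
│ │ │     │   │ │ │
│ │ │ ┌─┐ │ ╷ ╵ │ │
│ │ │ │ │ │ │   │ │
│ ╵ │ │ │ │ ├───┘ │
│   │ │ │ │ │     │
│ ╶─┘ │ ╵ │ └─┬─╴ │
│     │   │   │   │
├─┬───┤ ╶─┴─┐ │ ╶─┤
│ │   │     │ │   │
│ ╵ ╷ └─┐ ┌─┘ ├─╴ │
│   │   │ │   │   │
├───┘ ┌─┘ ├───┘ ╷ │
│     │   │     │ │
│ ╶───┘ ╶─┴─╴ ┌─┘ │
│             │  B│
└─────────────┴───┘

Directions: down, down, down, down, right, right, up, up, up, right, right, down, down, down, left, down, right, down, down, left, down, right, right, right, up, right, up, right, down, down
Number of turns: 16

Solution:

┌─┬─────────────┬─┐
│A│             │ │
│ │ ┌─────┬───┐ │ │
│↓│ │↱ → ↓│   │ │ │
│ │ │ ┌─┐ │ ╷ ╵ │ │
│↓│ │↑│ │↓│ │   │ │
│ ╵ │ │ │ │ ├───┘ │
│↓  │↑│ │↓│ │     │
│ ╶─┘ │ ╵ │ └─┬─╴ │
│↳ → ↑│↓ ↲│   │   │
├─┬───┤ ╶─┴─┐ │ ╶─┤
│ │   │↳ ↓  │ │   │
│ ╵ ╷ └─┐ ┌─┘ ├─╴ │
│   │   │↓│   │↱ ↓│
├───┘ ┌─┘ ├───┘ ╷ │
│     │↓ ↲│  ↱ ↑│↓│
│ ╶───┘ ╶─┴─╴ ┌─┘ │
│      ↳ → → ↑│  B│
└─────────────┴───┘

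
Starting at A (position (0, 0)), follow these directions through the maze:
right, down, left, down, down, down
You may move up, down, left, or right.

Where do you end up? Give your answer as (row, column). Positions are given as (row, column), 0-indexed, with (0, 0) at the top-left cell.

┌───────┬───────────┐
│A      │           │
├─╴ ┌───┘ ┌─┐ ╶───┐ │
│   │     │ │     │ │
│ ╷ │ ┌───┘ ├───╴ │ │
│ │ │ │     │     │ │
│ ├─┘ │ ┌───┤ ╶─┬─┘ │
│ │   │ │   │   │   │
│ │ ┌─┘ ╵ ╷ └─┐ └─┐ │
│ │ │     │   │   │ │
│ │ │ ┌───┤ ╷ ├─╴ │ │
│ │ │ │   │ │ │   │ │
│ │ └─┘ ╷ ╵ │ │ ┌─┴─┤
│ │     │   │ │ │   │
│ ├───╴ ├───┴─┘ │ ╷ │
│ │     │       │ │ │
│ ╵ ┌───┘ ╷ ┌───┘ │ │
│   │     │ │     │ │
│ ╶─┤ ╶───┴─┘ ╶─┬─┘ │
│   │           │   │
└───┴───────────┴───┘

Following directions step by step:
Start: (0, 0)
  right: (0, 0) → (0, 1)
  down: (0, 1) → (1, 1)
  left: (1, 1) → (1, 0)
  down: (1, 0) → (2, 0)
  down: (2, 0) → (3, 0)
  down: (3, 0) → (4, 0)
Final position: (4, 0)

Path taken:

┌───────┬───────────┐
│A ↓    │           │
├─╴ ┌───┘ ┌─┐ ╶───┐ │
│↓ ↲│     │ │     │ │
│ ╷ │ ┌───┘ ├───╴ │ │
│↓│ │ │     │     │ │
│ ├─┘ │ ┌───┤ ╶─┬─┘ │
│↓│   │ │   │   │   │
│ │ ┌─┘ ╵ ╷ └─┐ └─┐ │
│B│ │     │   │   │ │
│ │ │ ┌───┤ ╷ ├─╴ │ │
│ │ │ │   │ │ │   │ │
│ │ └─┘ ╷ ╵ │ │ ┌─┴─┤
│ │     │   │ │ │   │
│ ├───╴ ├───┴─┘ │ ╷ │
│ │     │       │ │ │
│ ╵ ┌───┘ ╷ ┌───┘ │ │
│   │     │ │     │ │
│ ╶─┤ ╶───┴─┘ ╶─┬─┘ │
│   │           │   │
└───┴───────────┴───┘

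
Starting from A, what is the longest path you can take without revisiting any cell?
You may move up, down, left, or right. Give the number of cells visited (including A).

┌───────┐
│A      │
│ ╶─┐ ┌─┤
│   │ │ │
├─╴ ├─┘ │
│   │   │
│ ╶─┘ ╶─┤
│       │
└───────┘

Finding longest simple path using DFS:
Start: (0, 0)
Longest path visits 11 cells
Path: A → down → right → down → left → down → right → right → up → right → up

Solution:

┌───────┐
│A      │
│ ╶─┐ ┌─┤
│↳ ↓│ │B│
├─╴ ├─┘ │
│↓ ↲│↱ ↑│
│ ╶─┘ ╶─┤
│↳ → ↑  │
└───────┘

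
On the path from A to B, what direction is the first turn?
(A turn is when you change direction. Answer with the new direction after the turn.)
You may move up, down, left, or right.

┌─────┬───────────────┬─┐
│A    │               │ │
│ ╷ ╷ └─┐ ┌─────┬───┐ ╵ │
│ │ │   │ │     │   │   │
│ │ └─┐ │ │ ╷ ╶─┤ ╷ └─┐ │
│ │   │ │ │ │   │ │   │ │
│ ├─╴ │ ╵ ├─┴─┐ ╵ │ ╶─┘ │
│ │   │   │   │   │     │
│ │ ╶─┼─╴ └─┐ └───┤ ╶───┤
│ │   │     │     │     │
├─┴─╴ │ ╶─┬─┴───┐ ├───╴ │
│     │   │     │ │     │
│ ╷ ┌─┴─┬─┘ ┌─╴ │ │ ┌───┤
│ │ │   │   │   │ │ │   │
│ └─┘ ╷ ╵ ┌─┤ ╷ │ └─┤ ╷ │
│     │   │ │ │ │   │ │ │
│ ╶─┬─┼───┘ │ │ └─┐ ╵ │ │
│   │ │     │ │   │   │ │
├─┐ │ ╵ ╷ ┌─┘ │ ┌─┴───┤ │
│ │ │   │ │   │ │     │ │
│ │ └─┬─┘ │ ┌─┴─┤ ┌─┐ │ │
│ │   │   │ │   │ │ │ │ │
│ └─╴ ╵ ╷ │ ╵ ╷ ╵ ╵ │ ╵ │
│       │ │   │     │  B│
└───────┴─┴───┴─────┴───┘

Directions: right, down, down, right, down, left, down, right, down, left, left, down, down, right, right, up, right, down, right, up, right, up, right, right, down, left, down, down, down, left, down, down, right, up, right, down, right, up, up, right, right, down, down, right
First turn direction: down

Solution:

┌─────┬───────────────┬─┐
│A ↓  │               │ │
│ ╷ ╷ └─┐ ┌─────┬───┐ ╵ │
│ │↓│   │ │     │   │   │
│ │ └─┐ │ │ ╷ ╶─┤ ╷ └─┐ │
│ │↳ ↓│ │ │ │   │ │   │ │
│ ├─╴ │ ╵ ├─┴─┐ ╵ │ ╶─┘ │
│ │↓ ↲│   │   │   │     │
│ │ ╶─┼─╴ └─┐ └───┤ ╶───┤
│ │↳ ↓│     │     │     │
├─┴─╴ │ ╶─┬─┴───┐ ├───╴ │
│↓ ← ↲│   │↱ → ↓│ │     │
│ ╷ ┌─┴─┬─┘ ┌─╴ │ │ ┌───┤
│↓│ │↱ ↓│↱ ↑│↓ ↲│ │ │   │
│ └─┘ ╷ ╵ ┌─┤ ╷ │ └─┤ ╷ │
│↳ → ↑│↳ ↑│ │↓│ │   │ │ │
│ ╶─┬─┼───┘ │ │ └─┐ ╵ │ │
│   │ │     │↓│   │   │ │
├─┐ │ ╵ ╷ ┌─┘ │ ┌─┴───┤ │
│ │ │   │ │↓ ↲│ │↱ → ↓│ │
│ │ └─┬─┘ │ ┌─┴─┤ ┌─┐ │ │
│ │   │   │↓│↱ ↓│↑│ │↓│ │
│ └─╴ ╵ ╷ │ ╵ ╷ ╵ ╵ │ ╵ │
│       │ │↳ ↑│↳ ↑  │↳ B│
└───────┴─┴───┴─────┴───┘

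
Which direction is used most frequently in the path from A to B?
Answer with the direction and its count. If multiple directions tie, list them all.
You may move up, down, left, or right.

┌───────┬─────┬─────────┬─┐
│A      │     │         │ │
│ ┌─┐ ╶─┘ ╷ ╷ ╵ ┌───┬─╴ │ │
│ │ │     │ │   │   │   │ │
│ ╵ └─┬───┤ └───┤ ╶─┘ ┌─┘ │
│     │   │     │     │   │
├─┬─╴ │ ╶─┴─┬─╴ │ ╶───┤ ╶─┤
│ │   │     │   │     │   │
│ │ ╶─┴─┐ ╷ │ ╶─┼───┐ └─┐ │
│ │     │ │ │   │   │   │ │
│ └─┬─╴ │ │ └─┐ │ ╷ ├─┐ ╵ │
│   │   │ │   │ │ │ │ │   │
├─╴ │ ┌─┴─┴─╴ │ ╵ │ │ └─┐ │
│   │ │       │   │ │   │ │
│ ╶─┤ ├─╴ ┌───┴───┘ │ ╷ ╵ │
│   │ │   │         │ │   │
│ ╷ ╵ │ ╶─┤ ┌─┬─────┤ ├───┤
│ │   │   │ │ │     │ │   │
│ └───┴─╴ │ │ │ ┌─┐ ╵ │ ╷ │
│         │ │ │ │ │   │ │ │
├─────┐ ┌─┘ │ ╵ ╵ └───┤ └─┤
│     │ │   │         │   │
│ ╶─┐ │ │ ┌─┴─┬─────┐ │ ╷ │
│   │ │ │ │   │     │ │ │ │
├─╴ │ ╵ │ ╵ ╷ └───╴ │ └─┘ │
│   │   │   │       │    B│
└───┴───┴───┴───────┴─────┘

Directions: right, right, down, right, right, up, right, right, down, right, up, right, right, right, right, down, left, down, left, left, down, right, right, down, right, down, right, down, down, left, up, left, down, down, down, left, up, left, left, down, down, right, right, right, down, down, right, right
Counts: {'right': 20, 'down': 16, 'up': 4, 'left': 8}
Most common: right (20 times)

Solution:

┌───────┬─────┬─────────┬─┐
│A → ↓  │↱ → ↓│↱ → → → ↓│ │
│ ┌─┐ ╶─┘ ╷ ╷ ╵ ┌───┬─╴ │ │
│ │ │↳ → ↑│ │↳ ↑│   │↓ ↲│ │
│ ╵ └─┬───┤ └───┤ ╶─┘ ┌─┘ │
│     │   │     │↓ ← ↲│   │
├─┬─╴ │ ╶─┴─┬─╴ │ ╶───┤ ╶─┤
│ │   │     │   │↳ → ↓│   │
│ │ ╶─┴─┐ ╷ │ ╶─┼───┐ └─┐ │
│ │     │ │ │   │   │↳ ↓│ │
│ └─┬─╴ │ │ └─┐ │ ╷ ├─┐ ╵ │
│   │   │ │   │ │ │ │ │↳ ↓│
├─╴ │ ┌─┴─┴─╴ │ ╵ │ │ └─┐ │
│   │ │       │   │ │↓ ↰│↓│
│ ╶─┤ ├─╴ ┌───┴───┘ │ ╷ ╵ │
│   │ │   │         │↓│↑ ↲│
│ ╷ ╵ │ ╶─┤ ┌─┬─────┤ ├───┤
│ │   │   │ │ │↓ ← ↰│↓│   │
│ └───┴─╴ │ │ │ ┌─┐ ╵ │ ╷ │
│         │ │ │↓│ │↑ ↲│ │ │
├─────┐ ┌─┘ │ ╵ ╵ └───┤ └─┤
│     │ │   │  ↳ → → ↓│   │
│ ╶─┐ │ │ ┌─┴─┬─────┐ │ ╷ │
│   │ │ │ │   │     │↓│ │ │
├─╴ │ ╵ │ ╵ ╷ └───╴ │ └─┘ │
│   │   │   │       │↳ → B│
└───┴───┴───┴───────┴─────┘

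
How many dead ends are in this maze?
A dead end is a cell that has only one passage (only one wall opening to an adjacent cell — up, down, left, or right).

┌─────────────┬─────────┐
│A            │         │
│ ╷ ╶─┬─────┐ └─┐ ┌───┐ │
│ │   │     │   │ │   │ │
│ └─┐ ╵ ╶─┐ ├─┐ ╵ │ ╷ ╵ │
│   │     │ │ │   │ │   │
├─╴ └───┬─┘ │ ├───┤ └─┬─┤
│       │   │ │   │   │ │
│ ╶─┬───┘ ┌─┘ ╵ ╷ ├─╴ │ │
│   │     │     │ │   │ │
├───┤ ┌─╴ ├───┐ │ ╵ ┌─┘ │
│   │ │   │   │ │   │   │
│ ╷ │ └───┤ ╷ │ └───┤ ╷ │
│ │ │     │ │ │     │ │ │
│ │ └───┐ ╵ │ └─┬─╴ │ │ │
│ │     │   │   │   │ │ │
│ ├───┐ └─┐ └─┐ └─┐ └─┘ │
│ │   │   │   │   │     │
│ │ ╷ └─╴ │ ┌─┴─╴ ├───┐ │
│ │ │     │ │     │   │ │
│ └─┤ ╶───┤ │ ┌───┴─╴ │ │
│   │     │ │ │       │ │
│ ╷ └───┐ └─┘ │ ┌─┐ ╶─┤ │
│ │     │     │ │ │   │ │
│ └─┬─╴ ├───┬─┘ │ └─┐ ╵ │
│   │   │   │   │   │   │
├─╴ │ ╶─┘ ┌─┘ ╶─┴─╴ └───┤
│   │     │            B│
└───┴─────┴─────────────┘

Checking each cell for number of passages:

Dead ends found at positions:
  (0, 7)
  (2, 4)
  (2, 6)
  (3, 3)
  (3, 11)
  (4, 1)
  (4, 5)
  (5, 3)
  (7, 8)
  (7, 10)
  (8, 6)
  (9, 1)
  (9, 9)
  (10, 5)
  (11, 8)
  (12, 5)
  (13, 0)
  (13, 5)
  (13, 11)
Total dead ends: 19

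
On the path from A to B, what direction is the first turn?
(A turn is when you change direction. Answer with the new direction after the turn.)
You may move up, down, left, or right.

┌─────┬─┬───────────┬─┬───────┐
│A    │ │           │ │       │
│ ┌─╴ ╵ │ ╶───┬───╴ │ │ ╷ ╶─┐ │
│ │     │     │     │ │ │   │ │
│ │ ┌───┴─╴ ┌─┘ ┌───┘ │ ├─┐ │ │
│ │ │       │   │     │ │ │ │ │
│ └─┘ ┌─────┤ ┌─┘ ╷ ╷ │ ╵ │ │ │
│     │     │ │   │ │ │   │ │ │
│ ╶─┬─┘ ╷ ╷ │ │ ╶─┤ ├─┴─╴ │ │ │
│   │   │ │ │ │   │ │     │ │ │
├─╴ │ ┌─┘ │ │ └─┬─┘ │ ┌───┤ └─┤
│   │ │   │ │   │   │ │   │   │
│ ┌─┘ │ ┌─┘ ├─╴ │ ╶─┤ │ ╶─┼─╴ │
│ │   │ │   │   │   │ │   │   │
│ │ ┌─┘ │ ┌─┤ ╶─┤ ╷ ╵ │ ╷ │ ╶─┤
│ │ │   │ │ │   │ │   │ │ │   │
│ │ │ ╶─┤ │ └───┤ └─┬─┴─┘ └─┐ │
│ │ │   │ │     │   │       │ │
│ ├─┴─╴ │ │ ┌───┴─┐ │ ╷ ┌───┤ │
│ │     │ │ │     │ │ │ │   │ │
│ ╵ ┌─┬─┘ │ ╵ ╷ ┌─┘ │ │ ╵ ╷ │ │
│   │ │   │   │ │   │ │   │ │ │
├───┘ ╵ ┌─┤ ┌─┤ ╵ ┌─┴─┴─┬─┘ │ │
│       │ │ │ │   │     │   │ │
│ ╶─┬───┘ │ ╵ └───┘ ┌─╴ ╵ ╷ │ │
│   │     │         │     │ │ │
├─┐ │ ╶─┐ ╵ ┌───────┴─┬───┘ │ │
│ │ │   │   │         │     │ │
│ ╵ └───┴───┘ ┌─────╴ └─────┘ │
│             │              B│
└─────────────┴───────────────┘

Directions: down, down, down, down, right, down, left, down, down, down, down, down, right, up, right, right, up, left, up, right, up, up, right, up, up, right, down, down, down, left, down, down, down, down, left, down, left, left, left, down, right, down, down, right, right, right, right, right, up, right, right, right, right, down, right, right, right, right
First turn direction: right

Solution:

┌─────┬─┬───────────┬─┬───────┐
│A    │ │           │ │       │
│ ┌─╴ ╵ │ ╶───┬───╴ │ │ ╷ ╶─┐ │
│↓│     │     │     │ │ │   │ │
│ │ ┌───┴─╴ ┌─┘ ┌───┘ │ ├─┐ │ │
│↓│ │       │   │     │ │ │ │ │
│ └─┘ ┌─────┤ ┌─┘ ╷ ╷ │ ╵ │ │ │
│↓    │  ↱ ↓│ │   │ │ │   │ │ │
│ ╶─┬─┘ ╷ ╷ │ │ ╶─┤ ├─┴─╴ │ │ │
│↳ ↓│   │↑│↓│ │   │ │     │ │ │
├─╴ │ ┌─┘ │ │ └─┬─┘ │ ┌───┤ └─┤
│↓ ↲│ │↱ ↑│↓│   │   │ │   │   │
│ ┌─┘ │ ┌─┘ ├─╴ │ ╶─┤ │ ╶─┼─╴ │
│↓│   │↑│↓ ↲│   │   │ │   │   │
│ │ ┌─┘ │ ┌─┤ ╶─┤ ╷ ╵ │ ╷ │ ╶─┤
│↓│ │↱ ↑│↓│ │   │ │   │ │ │   │
│ │ │ ╶─┤ │ └───┤ └─┬─┴─┘ └─┐ │
│↓│ │↑ ↰│↓│     │   │       │ │
│ ├─┴─╴ │ │ ┌───┴─┐ │ ╷ ┌───┤ │
│↓│↱ → ↑│↓│ │     │ │ │ │   │ │
│ ╵ ┌─┬─┘ │ ╵ ╷ ┌─┘ │ │ ╵ ╷ │ │
│↳ ↑│ │↓ ↲│   │ │   │ │   │ │ │
├───┘ ╵ ┌─┤ ┌─┤ ╵ ┌─┴─┴─┬─┘ │ │
│↓ ← ← ↲│ │ │ │   │     │   │ │
│ ╶─┬───┘ │ ╵ └───┘ ┌─╴ ╵ ╷ │ │
│↳ ↓│     │         │     │ │ │
├─┐ │ ╶─┐ ╵ ┌───────┴─┬───┘ │ │
│ │↓│   │   │↱ → → → ↓│     │ │
│ ╵ └───┴───┘ ┌─────╴ └─────┘ │
│  ↳ → → → → ↑│      ↳ → → → B│
└─────────────┴───────────────┘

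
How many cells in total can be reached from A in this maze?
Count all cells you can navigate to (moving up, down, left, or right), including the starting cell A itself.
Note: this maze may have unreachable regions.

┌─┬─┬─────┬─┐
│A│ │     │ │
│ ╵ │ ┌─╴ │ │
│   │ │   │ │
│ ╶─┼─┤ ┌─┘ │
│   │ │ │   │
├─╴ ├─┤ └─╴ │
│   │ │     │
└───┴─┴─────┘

Using BFS/flood-fill to find all reachable cells from A:
Maze size: 4 × 6 = 24 total cells
16 cell(s) are walled off and cannot be reached from A.
Reachable cells: 8

Reachable region (· marks reachable cells):

┌─┬─┬─────┬─┐
│A│·│     │ │
│ ╵ │ ┌─╴ │ │
│· ·│ │   │ │
│ ╶─┼─┤ ┌─┘ │
│· ·│ │ │   │
├─╴ ├─┤ └─╴ │
│· ·│ │     │
└───┴─┴─────┘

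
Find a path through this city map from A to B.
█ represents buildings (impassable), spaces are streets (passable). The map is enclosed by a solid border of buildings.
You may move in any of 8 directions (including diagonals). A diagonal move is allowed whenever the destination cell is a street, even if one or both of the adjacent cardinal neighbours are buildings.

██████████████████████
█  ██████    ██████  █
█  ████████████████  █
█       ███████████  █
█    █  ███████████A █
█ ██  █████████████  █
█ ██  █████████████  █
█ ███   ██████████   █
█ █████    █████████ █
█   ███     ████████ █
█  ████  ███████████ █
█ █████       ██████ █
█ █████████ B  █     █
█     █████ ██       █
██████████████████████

Finding the shortest path from A to B:
Movement: 8-directional
Path length: 15 steps
Directions: down → down → down → down-right → down → down → down → down-left → left → left → left → down-left → left → up-left → left

Solution:

██████████████████████
█  ██████    ██████  █
█  ████████████████  █
█       ███████████  █
█    █  ███████████A █
█ ██  █████████████↓ █
█ ██  █████████████↓ █
█ ███   ██████████ ↘ █
█ █████    █████████↓█
█   ███     ████████↓█
█  ████  ███████████↓█
█ █████       ██████↙█
█ █████████ B← █↙←←← █
█     █████ ██↖←     █
██████████████████████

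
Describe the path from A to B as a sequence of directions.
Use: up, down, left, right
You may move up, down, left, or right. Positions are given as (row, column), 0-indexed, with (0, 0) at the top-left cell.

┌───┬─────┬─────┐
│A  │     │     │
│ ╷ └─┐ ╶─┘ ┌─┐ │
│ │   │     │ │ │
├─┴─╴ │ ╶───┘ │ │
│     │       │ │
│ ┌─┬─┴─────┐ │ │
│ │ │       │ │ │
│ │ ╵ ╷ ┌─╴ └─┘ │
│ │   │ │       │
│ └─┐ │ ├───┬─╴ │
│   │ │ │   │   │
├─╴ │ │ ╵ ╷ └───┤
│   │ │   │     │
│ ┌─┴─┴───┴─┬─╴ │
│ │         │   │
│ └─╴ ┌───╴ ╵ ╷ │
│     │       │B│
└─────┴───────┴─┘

Finding the path and converting it to directions:
Path through cells: (0,0) → (0,1) → (1,1) → (1,2) → (2,2) → (2,1) → (2,0) → (3,0) → (4,0) → (5,0) → (5,1) → (6,1) → (6,0) → (7,0) → (8,0) → (8,1) → (8,2) → (7,2) → (7,3) → (7,4) → (7,5) → (8,5) → (8,6) → (7,6) → (7,7) → (8,7)
Directions: right, down, right, down, left, left, down, down, down, right, down, left, down, down, right, right, up, right, right, right, down, right, up, right, down

Solution:

┌───┬─────┬─────┐
│A ↓│     │     │
│ ╷ └─┐ ╶─┘ ┌─┐ │
│ │↳ ↓│     │ │ │
├─┴─╴ │ ╶───┘ │ │
│↓ ← ↲│       │ │
│ ┌─┬─┴─────┐ │ │
│↓│ │       │ │ │
│ │ ╵ ╷ ┌─╴ └─┘ │
│↓│   │ │       │
│ └─┐ │ ├───┬─╴ │
│↳ ↓│ │ │   │   │
├─╴ │ │ ╵ ╷ └───┤
│↓ ↲│ │   │     │
│ ┌─┴─┴───┴─┬─╴ │
│↓│  ↱ → → ↓│↱ ↓│
│ └─╴ ┌───╴ ╵ ╷ │
│↳ → ↑│    ↳ ↑│B│
└─────┴───────┴─┘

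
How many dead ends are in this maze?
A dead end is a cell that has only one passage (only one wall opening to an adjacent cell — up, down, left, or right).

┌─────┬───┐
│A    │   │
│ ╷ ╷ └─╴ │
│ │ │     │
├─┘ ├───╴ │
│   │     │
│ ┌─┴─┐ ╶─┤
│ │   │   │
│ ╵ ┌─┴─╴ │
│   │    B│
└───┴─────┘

Checking each cell for number of passages:

Dead ends found at positions:
  (0, 3)
  (1, 0)
  (2, 2)
  (3, 2)
  (4, 2)
Total dead ends: 5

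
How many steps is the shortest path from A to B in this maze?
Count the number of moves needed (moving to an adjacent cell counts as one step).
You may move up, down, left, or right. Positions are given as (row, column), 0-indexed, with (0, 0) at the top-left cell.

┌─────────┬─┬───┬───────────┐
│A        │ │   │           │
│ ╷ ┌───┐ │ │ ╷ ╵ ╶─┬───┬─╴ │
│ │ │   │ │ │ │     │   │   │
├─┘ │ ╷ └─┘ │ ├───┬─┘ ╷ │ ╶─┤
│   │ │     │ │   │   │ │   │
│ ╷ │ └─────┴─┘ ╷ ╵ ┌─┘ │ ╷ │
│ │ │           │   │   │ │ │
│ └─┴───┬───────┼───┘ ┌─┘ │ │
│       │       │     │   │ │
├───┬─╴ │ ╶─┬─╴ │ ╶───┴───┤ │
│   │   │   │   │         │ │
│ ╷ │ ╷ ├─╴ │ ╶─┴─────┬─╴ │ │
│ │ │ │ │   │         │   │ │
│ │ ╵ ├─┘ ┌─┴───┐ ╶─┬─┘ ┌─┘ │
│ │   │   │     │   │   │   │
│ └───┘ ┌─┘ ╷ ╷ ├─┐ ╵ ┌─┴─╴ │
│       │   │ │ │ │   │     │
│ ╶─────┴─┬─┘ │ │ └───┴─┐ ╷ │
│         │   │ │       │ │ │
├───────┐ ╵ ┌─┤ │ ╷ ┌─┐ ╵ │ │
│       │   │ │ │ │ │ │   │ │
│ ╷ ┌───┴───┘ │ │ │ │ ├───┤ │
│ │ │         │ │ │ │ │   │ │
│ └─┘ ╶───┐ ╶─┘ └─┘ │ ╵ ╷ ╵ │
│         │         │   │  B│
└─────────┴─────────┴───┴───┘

Using BFS to find shortest path:
Start: (0, 0), End: (12, 13)
Path found:
(0,0) → (0,1) → (1,1) → (2,1) → (2,0) → (3,0) → (4,0) → (4,1) → (4,2) → (4,3) → (5,3) → (5,2) → (6,2) → (7,2) → (7,1) → (6,1) → (5,1) → (5,0) → (6,0) → (7,0) → (8,0) → (9,0) → (9,1) → (9,2) → (9,3) → (9,4) → (10,4) → (10,5) → (9,5) → (9,6) → (8,6) → (7,6) → (7,7) → (8,7) → (9,7) → (10,7) → (11,7) → (12,7) → (12,8) → (12,9) → (11,9) → (10,9) → (9,9) → (9,10) → (9,11) → (10,11) → (10,12) → (9,12) → (8,12) → (8,13) → (9,13) → (10,13) → (11,13) → (12,13)
Number of steps: 53

Solution:

┌─────────┬─┬───┬───────────┐
│A ↓      │ │   │           │
│ ╷ ┌───┐ │ │ ╷ ╵ ╶─┬───┬─╴ │
│ │↓│   │ │ │ │     │   │   │
├─┘ │ ╷ └─┘ │ ├───┬─┘ ╷ │ ╶─┤
│↓ ↲│ │     │ │   │   │ │   │
│ ╷ │ └─────┴─┘ ╷ ╵ ┌─┘ │ ╷ │
│↓│ │           │   │   │ │ │
│ └─┴───┬───────┼───┘ ┌─┘ │ │
│↳ → → ↓│       │     │   │ │
├───┬─╴ │ ╶─┬─╴ │ ╶───┴───┤ │
│↓ ↰│↓ ↲│   │   │         │ │
│ ╷ │ ╷ ├─╴ │ ╶─┴─────┬─╴ │ │
│↓│↑│↓│ │   │         │   │ │
│ │ ╵ ├─┘ ┌─┴───┐ ╶─┬─┘ ┌─┘ │
│↓│↑ ↲│   │  ↱ ↓│   │   │   │
│ └───┘ ┌─┘ ╷ ╷ ├─┐ ╵ ┌─┴─╴ │
│↓      │   │↑│↓│ │   │  ↱ ↓│
│ ╶─────┴─┬─┘ │ │ └───┴─┐ ╷ │
│↳ → → → ↓│↱ ↑│↓│  ↱ → ↓│↑│↓│
├───────┐ ╵ ┌─┤ │ ╷ ┌─┐ ╵ │ │
│       │↳ ↑│ │↓│ │↑│ │↳ ↑│↓│
│ ╷ ┌───┴───┘ │ │ │ │ ├───┤ │
│ │ │         │↓│ │↑│ │   │↓│
│ └─┘ ╶───┐ ╶─┘ └─┘ │ ╵ ╷ ╵ │
│         │    ↳ → ↑│   │  B│
└─────────┴─────────┴───┴───┘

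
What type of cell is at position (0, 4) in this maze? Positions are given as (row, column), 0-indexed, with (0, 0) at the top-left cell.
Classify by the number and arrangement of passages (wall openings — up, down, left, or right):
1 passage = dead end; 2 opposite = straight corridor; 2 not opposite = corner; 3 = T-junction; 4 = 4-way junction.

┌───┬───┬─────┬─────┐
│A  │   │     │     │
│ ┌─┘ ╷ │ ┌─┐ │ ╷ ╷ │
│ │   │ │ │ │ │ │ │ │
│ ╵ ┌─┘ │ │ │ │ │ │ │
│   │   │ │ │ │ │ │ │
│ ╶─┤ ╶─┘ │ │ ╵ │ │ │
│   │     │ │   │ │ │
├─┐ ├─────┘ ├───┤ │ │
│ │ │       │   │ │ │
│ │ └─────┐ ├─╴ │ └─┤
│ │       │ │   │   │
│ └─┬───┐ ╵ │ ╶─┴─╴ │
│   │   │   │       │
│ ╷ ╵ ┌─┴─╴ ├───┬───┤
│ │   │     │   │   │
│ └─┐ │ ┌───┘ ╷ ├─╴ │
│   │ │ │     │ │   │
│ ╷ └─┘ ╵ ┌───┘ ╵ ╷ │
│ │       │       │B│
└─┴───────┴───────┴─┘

Checking cell at (0, 4):
Number of passages: 2
Cell type: corner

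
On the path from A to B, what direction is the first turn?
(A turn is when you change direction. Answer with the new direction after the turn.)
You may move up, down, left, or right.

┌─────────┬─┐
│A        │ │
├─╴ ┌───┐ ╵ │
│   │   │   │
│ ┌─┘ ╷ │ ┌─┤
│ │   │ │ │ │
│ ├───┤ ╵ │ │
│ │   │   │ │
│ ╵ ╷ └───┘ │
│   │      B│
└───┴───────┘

Directions: right, down, left, down, down, down, right, up, right, down, right, right, right
First turn direction: down

Solution:

┌─────────┬─┐
│A ↓      │ │
├─╴ ┌───┐ ╵ │
│↓ ↲│   │   │
│ ┌─┘ ╷ │ ┌─┤
│↓│   │ │ │ │
│ ├───┤ ╵ │ │
│↓│↱ ↓│   │ │
│ ╵ ╷ └───┘ │
│↳ ↑│↳ → → B│
└───┴───────┘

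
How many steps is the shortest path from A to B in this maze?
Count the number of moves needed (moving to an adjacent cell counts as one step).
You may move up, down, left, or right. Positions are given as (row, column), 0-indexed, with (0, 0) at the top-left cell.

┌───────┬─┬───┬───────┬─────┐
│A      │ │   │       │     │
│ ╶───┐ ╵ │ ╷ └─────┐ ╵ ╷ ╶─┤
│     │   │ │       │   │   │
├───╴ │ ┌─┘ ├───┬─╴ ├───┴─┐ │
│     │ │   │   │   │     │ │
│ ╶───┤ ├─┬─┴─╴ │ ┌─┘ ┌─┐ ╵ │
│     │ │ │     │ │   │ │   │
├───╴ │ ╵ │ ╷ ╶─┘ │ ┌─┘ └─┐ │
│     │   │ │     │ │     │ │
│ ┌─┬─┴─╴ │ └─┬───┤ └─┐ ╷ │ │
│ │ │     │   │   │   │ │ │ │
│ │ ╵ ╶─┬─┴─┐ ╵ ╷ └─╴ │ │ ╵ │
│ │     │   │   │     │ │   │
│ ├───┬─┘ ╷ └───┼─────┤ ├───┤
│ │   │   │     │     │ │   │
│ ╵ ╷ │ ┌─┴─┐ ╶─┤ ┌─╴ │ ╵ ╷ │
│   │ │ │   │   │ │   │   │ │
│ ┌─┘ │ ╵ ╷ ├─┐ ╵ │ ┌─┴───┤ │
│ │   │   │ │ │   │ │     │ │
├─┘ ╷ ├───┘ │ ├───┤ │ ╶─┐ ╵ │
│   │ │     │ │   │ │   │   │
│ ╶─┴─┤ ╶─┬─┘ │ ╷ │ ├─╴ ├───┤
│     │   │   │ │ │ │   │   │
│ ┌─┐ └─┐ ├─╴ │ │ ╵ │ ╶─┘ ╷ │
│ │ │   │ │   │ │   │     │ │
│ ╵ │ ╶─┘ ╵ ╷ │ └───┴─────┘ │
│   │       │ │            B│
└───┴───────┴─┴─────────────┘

Using BFS to find shortest path:
Start: (0, 0), End: (13, 13)
Path found:
(0,0) → (1,0) → (1,1) → (1,2) → (2,2) → (2,1) → (2,0) → (3,0) → (3,1) → (3,2) → (4,2) → (4,1) → (4,0) → (5,0) → (6,0) → (7,0) → (8,0) → (8,1) → (7,1) → (7,2) → (8,2) → (9,2) → (9,1) → (10,1) → (10,0) → (11,0) → (11,1) → (11,2) → (12,2) → (13,2) → (13,3) → (13,4) → (12,4) → (11,4) → (11,3) → (10,3) → (10,4) → (10,5) → (9,5) → (8,5) → (8,4) → (9,4) → (9,3) → (8,3) → (7,3) → (7,4) → (6,4) → (6,5) → (7,5) → (7,6) → (8,6) → (8,7) → (9,7) → (9,8) → (8,8) → (7,8) → (7,9) → (7,10) → (8,10) → (8,9) → (9,9) → (10,9) → (11,9) → (12,9) → (12,8) → (11,8) → (10,8) → (10,7) → (11,7) → (12,7) → (13,7) → (13,8) → (13,9) → (13,10) → (13,11) → (13,12) → (13,13)
Number of steps: 76

Solution:

┌───────┬─┬───┬───────┬─────┐
│A      │ │   │       │     │
│ ╶───┐ ╵ │ ╷ └─────┐ ╵ ╷ ╶─┤
│↳ → ↓│   │ │       │   │   │
├───╴ │ ┌─┘ ├───┬─╴ ├───┴─┐ │
│↓ ← ↲│ │   │   │   │     │ │
│ ╶───┤ ├─┬─┴─╴ │ ┌─┘ ┌─┐ ╵ │
│↳ → ↓│ │ │     │ │   │ │   │
├───╴ │ ╵ │ ╷ ╶─┘ │ ┌─┘ └─┐ │
│↓ ← ↲│   │ │     │ │     │ │
│ ┌─┬─┴─╴ │ └─┬───┤ └─┐ ╷ │ │
│↓│ │     │   │   │   │ │ │ │
│ │ ╵ ╶─┬─┴─┐ ╵ ╷ └─╴ │ │ ╵ │
│↓│     │↱ ↓│   │     │ │   │
│ ├───┬─┘ ╷ └───┼─────┤ ├───┤
│↓│↱ ↓│↱ ↑│↳ ↓  │↱ → ↓│ │   │
│ ╵ ╷ │ ┌─┴─┐ ╶─┤ ┌─╴ │ ╵ ╷ │
│↳ ↑│↓│↑│↓ ↰│↳ ↓│↑│↓ ↲│   │ │
│ ┌─┘ │ ╵ ╷ ├─┐ ╵ │ ┌─┴───┤ │
│ │↓ ↲│↑ ↲│↑│ │↳ ↑│↓│     │ │
├─┘ ╷ ├───┘ │ ├───┤ │ ╶─┐ ╵ │
│↓ ↲│ │↱ → ↑│ │↓ ↰│↓│   │   │
│ ╶─┴─┤ ╶─┬─┘ │ ╷ │ ├─╴ ├───┤
│↳ → ↓│↑ ↰│   │↓│↑│↓│   │   │
│ ┌─┐ └─┐ ├─╴ │ │ ╵ │ ╶─┘ ╷ │
│ │ │↓  │↑│   │↓│↑ ↲│     │ │
│ ╵ │ ╶─┘ ╵ ╷ │ └───┴─────┘ │
│   │↳ → ↑  │ │↳ → → → → → B│
└───┴───────┴─┴─────────────┘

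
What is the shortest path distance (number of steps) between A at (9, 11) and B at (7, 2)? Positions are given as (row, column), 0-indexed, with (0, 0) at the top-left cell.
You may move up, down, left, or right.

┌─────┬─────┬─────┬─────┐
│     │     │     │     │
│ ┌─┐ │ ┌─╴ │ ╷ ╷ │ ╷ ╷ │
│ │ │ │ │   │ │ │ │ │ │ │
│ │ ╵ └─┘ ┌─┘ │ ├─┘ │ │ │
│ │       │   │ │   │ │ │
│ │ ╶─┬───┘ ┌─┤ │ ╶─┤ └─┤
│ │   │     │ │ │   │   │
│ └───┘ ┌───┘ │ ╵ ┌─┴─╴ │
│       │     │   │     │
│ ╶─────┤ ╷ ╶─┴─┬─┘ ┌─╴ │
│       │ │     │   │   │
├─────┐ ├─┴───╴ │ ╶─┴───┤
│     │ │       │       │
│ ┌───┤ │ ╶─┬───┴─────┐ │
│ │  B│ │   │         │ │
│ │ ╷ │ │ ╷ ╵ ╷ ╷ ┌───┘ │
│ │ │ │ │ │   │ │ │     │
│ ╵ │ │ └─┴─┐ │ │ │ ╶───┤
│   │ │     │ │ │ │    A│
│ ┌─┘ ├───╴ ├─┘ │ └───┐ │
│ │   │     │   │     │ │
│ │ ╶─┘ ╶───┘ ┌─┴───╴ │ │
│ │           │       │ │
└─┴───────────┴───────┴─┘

Finding path from (9, 11) to (7, 2):
Path: (9,11) → (9,10) → (9,9) → (8,9) → (8,10) → (8,11) → (7,11) → (6,11) → (6,10) → (6,9) → (6,8) → (5,8) → (5,9) → (4,9) → (4,10) → (4,11) → (3,11) → (3,10) → (2,10) → (1,10) → (0,10) → (0,9) → (1,9) → (2,9) → (2,8) → (3,8) → (4,8) → (4,7) → (3,7) → (2,7) → (1,7) → (0,7) → (0,6) → (1,6) → (2,6) → (2,5) → (3,5) → (3,4) → (3,3) → (4,3) → (4,2) → (4,1) → (4,0) → (5,0) → (5,1) → (5,2) → (5,3) → (6,3) → (7,3) → (8,3) → (9,3) → (9,4) → (9,5) → (10,5) → (10,4) → (10,3) → (11,3) → (11,2) → (11,1) → (10,1) → (10,2) → (9,2) → (8,2) → (7,2)
Distance: 63 steps

Solution:

┌─────┬─────┬─────┬─────┐
│     │     │↓ ↰  │↓ ↰  │
│ ┌─┐ │ ┌─╴ │ ╷ ╷ │ ╷ ╷ │
│ │ │ │ │   │↓│↑│ │↓│↑│ │
│ │ ╵ └─┘ ┌─┘ │ ├─┘ │ │ │
│ │       │↓ ↲│↑│↓ ↲│↑│ │
│ │ ╶─┬───┘ ┌─┤ │ ╶─┤ └─┤
│ │   │↓ ← ↲│ │↑│↓  │↑ ↰│
│ └───┘ ┌───┘ │ ╵ ┌─┴─╴ │
│↓ ← ← ↲│     │↑ ↲│↱ → ↑│
│ ╶─────┤ ╷ ╶─┴─┬─┘ ┌─╴ │
│↳ → → ↓│ │     │↱ ↑│   │
├─────┐ ├─┴───╴ │ ╶─┴───┤
│     │↓│       │↑ ← ← ↰│
│ ┌───┤ │ ╶─┬───┴─────┐ │
│ │  B│↓│   │         │↑│
│ │ ╷ │ │ ╷ ╵ ╷ ╷ ┌───┘ │
│ │ │↑│↓│ │   │ │ │↱ → ↑│
│ ╵ │ │ └─┴─┐ │ │ │ ╶───┤
│   │↑│↳ → ↓│ │ │ │↑ ← A│
│ ┌─┘ ├───╴ ├─┘ │ └───┐ │
│ │↱ ↑│↓ ← ↲│   │     │ │
│ │ ╶─┘ ╶───┘ ┌─┴───╴ │ │
│ │↑ ← ↲      │       │ │
└─┴───────────┴───────┴─┘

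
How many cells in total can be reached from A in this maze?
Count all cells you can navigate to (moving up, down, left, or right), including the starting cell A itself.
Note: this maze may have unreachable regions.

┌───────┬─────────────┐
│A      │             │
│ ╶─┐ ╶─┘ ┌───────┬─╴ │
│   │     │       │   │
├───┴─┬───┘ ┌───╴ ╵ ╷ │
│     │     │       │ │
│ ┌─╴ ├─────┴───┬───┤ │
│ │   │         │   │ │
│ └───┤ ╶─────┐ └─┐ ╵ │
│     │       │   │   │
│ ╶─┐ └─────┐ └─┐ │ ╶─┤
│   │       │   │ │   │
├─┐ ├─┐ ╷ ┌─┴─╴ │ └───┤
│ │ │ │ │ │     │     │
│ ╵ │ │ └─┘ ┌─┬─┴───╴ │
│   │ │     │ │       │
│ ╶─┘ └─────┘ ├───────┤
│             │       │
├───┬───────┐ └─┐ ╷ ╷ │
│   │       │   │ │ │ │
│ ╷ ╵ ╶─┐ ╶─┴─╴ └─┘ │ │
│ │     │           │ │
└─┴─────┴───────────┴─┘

Using BFS/flood-fill to find all reachable cells from A:
Maze size: 11 × 11 = 121 total cells
84 cell(s) are walled off and cannot be reached from A.
Reachable cells: 37

Reachable region (· marks reachable cells):

┌───────┬─────────────┐
│A · · ·│· · · · · · ·│
│ ╶─┐ ╶─┘ ┌───────┬─╴ │
│· ·│· · ·│· · · ·│· ·│
├───┴─┬───┘ ┌───╴ ╵ ╷ │
│     │· · ·│· · · ·│·│
│ ┌─╴ ├─────┴───┬───┤ │
│ │   │         │· ·│·│
│ └───┤ ╶─────┐ └─┐ ╵ │
│     │       │   │· ·│
│ ╶─┐ └─────┐ └─┐ │ ╶─┤
│   │       │   │ │· ·│
├─┐ ├─┐ ╷ ┌─┴─╴ │ └───┤
│ │ │ │ │ │     │     │
│ ╵ │ │ └─┘ ┌─┬─┴───╴ │
│   │ │     │ │       │
│ ╶─┘ └─────┘ ├───────┤
│             │       │
├───┬───────┐ └─┐ ╷ ╷ │
│   │       │   │ │ │ │
│ ╷ ╵ ╶─┐ ╶─┴─╴ └─┘ │ │
│ │     │           │ │
└─┴─────┴───────────┴─┘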